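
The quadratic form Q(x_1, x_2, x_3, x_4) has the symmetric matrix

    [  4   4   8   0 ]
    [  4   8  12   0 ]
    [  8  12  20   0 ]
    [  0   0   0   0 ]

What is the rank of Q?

Row-reducing A symmetrically gives the diagonal entries 4, 4, 0, 0.
Counting signs: 2 positive, 2 zero.
The rank is the number of nonzero pivots: 2.

2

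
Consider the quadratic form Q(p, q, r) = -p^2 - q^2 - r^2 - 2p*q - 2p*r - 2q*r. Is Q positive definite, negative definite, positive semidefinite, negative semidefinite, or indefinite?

Write A = [[-1, -1, -1], [-1, -1, -1], [-1, -1, -1]].
Row-reducing A symmetrically gives the diagonal entries -1, 0, 0.
Counting signs: 1 negative, 2 zero.
Hence Q is negative semidefinite.

negative semidefinite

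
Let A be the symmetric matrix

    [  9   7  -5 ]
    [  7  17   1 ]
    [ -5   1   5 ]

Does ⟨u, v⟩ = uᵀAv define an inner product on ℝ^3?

yes

Row-reducing A symmetrically gives the diagonal entries 9, 104/9, 2/13.
Counting signs: 3 positive.
Hence Q is positive definite.
⟨·,·⟩ is an inner product exactly when A is positive definite.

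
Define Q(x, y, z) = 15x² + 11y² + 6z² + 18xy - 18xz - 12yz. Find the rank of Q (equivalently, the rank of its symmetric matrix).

The associated matrix is A = [[15, 9, -9], [9, 11, -6], [-9, -6, 6]].
Row-reducing A symmetrically gives the diagonal entries 15, 28/5, 15/28.
So there are 3 positive pivots.
The rank is the number of nonzero pivots: 3.

3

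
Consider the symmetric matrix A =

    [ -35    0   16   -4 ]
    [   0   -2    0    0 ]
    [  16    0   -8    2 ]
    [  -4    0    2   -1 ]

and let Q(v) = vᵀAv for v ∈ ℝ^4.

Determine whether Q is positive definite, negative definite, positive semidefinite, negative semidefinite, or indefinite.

Leading principal minors: Δ_1 = -35, Δ_2 = 70, Δ_3 = -48, Δ_4 = 24.
The signs alternate starting with Δ_1 < 0, so by Sylvester's criterion Q is negative definite.

negative definite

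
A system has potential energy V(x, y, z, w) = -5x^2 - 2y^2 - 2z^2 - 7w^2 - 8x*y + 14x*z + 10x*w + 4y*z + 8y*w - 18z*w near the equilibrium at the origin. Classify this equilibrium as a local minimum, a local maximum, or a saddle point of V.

The Hessian at the origin is H = [[-10, -8, 14, 10], [-8, -4, 4, 8], [14, 4, -4, -18], [10, 8, -18, -14]].
Symmetric row and column elimination reduces H to a congruent diagonal form with pivots -10, 12/5, -6, -4/3.
So there are 1 positive, 3 negative pivots.
H is indefinite, so the origin is a saddle point.

saddle point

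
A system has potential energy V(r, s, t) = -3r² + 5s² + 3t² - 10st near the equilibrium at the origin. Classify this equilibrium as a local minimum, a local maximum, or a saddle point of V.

The Hessian at the origin is H = [[-6, 0, 0], [0, 10, -10], [0, -10, 6]].
An LDLᵀ factorisation of H has diagonal entries -6, 10, -4.
So there are 1 positive, 2 negative pivots.
H is indefinite, so the origin is a saddle point.

saddle point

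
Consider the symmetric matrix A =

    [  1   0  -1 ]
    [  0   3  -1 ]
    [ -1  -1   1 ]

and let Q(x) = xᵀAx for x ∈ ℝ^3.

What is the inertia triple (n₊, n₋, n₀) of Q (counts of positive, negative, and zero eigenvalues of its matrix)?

Row-reducing A symmetrically gives the diagonal entries 1, 3, -1/3.
So there are 2 positive, 1 negative pivots.

(2, 1, 0)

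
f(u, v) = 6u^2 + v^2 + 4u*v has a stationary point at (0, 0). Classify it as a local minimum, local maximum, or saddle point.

local minimum

The Hessian at the origin is H = [[12, 4], [4, 2]].
det H = 12·2 − (4)² = 8 > 0 and H[1,1] = 12 > 0, so H is positive definite.
Therefore the origin is a local minimum.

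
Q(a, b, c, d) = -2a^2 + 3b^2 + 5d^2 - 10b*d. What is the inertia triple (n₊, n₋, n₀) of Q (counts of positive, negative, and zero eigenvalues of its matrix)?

The symmetric matrix is A = [[-2, 0, 0, 0], [0, 3, 0, -5], [0, 0, 0, 0], [0, -5, 0, 5]].
Row-reducing A symmetrically gives the diagonal entries -2, 3, 0, -10/3.
That gives 1 positive, 2 negative, 1 zero pivots.

(1, 2, 1)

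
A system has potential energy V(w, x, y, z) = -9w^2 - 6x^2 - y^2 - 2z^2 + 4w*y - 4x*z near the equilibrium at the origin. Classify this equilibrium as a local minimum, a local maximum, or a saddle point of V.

The Hessian at the origin is H = [[-18, 0, 4, 0], [0, -12, 0, -4], [4, 0, -2, 0], [0, -4, 0, -4]].
Row-reducing H symmetrically gives the diagonal entries -18, -12, -10/9, -8/3.
That gives 4 negative pivots.
H is negative definite, so the origin is a strict local maximum.

local maximum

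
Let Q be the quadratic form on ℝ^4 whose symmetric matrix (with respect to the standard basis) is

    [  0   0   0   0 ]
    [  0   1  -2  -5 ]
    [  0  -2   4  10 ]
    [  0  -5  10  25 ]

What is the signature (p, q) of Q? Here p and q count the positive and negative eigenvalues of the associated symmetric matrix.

(1, 0)

Congruent diagonalization of A (simultaneous row and column reduction) yields pivots 0, 1, 0, 0.
Counting signs: 1 positive, 3 zero.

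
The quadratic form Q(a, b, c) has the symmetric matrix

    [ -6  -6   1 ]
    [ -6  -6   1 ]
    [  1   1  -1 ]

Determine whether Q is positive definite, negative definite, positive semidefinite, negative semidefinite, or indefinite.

negative semidefinite

Row-reducing A symmetrically gives the diagonal entries -6, 0, -5/6.
That gives 2 negative, 1 zero pivots.
Hence Q is negative semidefinite.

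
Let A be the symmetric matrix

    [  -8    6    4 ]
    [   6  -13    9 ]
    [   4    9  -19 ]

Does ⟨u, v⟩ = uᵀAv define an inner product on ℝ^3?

Symmetric row and column elimination reduces A to a congruent diagonal form with pivots -8, -17/2, -1/17.
That gives 3 negative pivots.
Hence Q is negative definite.
⟨·,·⟩ is an inner product exactly when A is positive definite.

no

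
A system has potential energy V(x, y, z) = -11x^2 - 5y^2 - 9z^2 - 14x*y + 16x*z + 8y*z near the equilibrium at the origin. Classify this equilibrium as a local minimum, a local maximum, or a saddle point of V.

local maximum

The Hessian at the origin is H = [[-22, -14, 16], [-14, -10, 8], [16, 8, -18]].
Row-reducing H symmetrically gives the diagonal entries -22, -12/11, -2.
That gives 3 negative pivots.
H is negative definite, so the origin is a strict local maximum.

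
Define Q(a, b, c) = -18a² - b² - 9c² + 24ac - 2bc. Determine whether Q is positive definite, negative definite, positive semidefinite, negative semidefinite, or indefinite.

negative semidefinite

The associated matrix is A = [[-18, 0, 12], [0, -1, -1], [12, -1, -9]].
Congruent diagonalization of A (simultaneous row and column reduction) yields pivots -18, -1, 0.
Counting signs: 2 negative, 1 zero.
Hence Q is negative semidefinite.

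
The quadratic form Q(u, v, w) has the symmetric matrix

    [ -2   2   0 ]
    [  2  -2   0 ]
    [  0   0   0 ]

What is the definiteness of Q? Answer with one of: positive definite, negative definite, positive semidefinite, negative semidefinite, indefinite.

negative semidefinite

Row-reducing A symmetrically gives the diagonal entries -2, 0, 0.
That gives 1 negative, 2 zero pivots.
Hence Q is negative semidefinite.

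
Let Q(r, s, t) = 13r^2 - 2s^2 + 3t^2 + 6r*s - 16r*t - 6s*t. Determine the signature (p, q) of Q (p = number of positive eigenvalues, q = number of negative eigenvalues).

(1, 2)

Write A = [[13, 3, -8], [3, -2, -3], [-8, -3, 3]].
Symmetric row and column elimination reduces A to a congruent diagonal form with pivots 13, -35/13, -10/7.
That gives 1 positive, 2 negative pivots.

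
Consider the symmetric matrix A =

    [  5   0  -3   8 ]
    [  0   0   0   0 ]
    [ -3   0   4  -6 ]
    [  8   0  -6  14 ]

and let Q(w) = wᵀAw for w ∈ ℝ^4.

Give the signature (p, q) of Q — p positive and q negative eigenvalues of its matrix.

(3, 0)

Row-reducing A symmetrically gives the diagonal entries 5, 0, 11/5, 6/11.
So there are 3 positive, 1 zero pivots.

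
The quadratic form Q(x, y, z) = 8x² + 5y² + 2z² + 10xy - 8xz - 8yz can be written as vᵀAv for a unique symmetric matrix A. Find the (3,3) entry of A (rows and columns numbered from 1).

2

The coefficient of z² in Q is 2, and that is exactly A[3,3].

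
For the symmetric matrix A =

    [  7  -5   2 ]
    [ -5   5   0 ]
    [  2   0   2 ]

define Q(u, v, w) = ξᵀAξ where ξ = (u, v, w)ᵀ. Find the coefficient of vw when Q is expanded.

0

The coefficient of vw is A[2,3] + A[3,2] = 2·0 = 0.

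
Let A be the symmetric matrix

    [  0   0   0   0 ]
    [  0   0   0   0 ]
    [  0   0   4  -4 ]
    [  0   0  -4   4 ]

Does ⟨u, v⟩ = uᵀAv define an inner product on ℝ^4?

Row-reducing A symmetrically gives the diagonal entries 0, 0, 4, 0.
That gives 1 positive, 3 zero pivots.
Hence Q is positive semidefinite.
⟨·,·⟩ is an inner product exactly when A is positive definite.

no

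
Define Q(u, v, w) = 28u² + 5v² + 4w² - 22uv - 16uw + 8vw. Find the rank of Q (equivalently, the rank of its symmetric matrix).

Write A = [[28, -11, -8], [-11, 5, 4], [-8, 4, 4]].
Applying the same elementary operations to the rows and columns of A produces a congruent diagonal matrix with entries 28, 19/28, 12/19.
So there are 3 positive pivots.
The rank is the number of nonzero pivots: 3.

3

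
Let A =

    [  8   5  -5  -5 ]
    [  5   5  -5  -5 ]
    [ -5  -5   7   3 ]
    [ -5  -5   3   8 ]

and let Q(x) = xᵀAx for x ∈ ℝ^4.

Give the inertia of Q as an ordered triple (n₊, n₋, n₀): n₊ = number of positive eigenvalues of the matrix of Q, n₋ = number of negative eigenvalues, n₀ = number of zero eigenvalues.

(4, 0, 0)

An LDLᵀ factorisation of A has diagonal entries 8, 15/8, 2, 1.
That gives 4 positive pivots.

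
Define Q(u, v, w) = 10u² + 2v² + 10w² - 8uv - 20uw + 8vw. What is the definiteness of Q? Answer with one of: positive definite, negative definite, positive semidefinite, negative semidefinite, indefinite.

positive semidefinite

The symmetric matrix is A = [[10, -4, -10], [-4, 2, 4], [-10, 4, 10]].
Row-reducing A symmetrically gives the diagonal entries 10, 2/5, 0.
That gives 2 positive, 1 zero pivots.
Hence Q is positive semidefinite.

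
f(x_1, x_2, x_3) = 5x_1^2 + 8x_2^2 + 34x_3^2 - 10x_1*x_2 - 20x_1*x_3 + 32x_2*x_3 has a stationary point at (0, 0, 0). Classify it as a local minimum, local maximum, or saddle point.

local minimum

The Hessian at the origin is H = [[10, -10, -20], [-10, 16, 32], [-20, 32, 68]].
Applying the same elementary operations to the rows and columns of H produces a congruent diagonal matrix with entries 10, 6, 4.
That gives 3 positive pivots.
H is positive definite, so the origin is a strict local minimum.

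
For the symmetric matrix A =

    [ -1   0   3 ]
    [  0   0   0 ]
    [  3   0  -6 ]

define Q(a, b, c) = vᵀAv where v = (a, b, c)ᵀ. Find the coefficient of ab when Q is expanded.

The coefficient of ab is A[1,2] + A[2,1] = 2·0 = 0.

0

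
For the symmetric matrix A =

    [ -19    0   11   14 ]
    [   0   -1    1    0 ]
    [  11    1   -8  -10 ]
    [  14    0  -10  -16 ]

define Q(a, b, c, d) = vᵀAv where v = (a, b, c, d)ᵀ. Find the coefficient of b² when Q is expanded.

The coefficient of b² is the diagonal entry A[2,2] = -1.

-1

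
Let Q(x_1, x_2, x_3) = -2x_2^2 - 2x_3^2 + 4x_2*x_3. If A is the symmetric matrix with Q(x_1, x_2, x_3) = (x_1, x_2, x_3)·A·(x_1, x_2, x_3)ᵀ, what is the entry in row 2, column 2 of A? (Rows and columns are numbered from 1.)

-2

The coefficient of x_2^2 in Q is -2, and that is exactly A[2,2].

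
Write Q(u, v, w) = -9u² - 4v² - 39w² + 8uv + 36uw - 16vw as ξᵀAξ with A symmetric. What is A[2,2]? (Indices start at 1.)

-4

The coefficient of v² in Q is -4, and that is exactly A[2,2].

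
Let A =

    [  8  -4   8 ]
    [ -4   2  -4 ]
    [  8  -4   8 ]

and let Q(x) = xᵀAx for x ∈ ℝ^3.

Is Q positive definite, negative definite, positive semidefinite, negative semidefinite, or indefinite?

positive semidefinite

Row-reducing A symmetrically gives the diagonal entries 8, 0, 0.
That gives 1 positive, 2 zero pivots.
Hence Q is positive semidefinite.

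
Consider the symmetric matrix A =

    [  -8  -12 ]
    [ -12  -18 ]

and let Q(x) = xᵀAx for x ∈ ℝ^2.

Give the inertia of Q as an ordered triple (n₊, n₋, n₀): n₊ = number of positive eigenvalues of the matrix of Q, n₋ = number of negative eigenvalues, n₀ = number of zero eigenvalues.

(0, 1, 1)

Congruent diagonalization of A (simultaneous row and column reduction) yields pivots -8, 0.
So there are 1 negative, 1 zero pivots.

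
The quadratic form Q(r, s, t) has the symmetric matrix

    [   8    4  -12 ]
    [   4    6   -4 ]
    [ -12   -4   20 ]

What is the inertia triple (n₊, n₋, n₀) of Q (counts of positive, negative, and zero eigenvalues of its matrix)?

Row-reducing A symmetrically gives the diagonal entries 8, 4, 1.
Counting signs: 3 positive.

(3, 0, 0)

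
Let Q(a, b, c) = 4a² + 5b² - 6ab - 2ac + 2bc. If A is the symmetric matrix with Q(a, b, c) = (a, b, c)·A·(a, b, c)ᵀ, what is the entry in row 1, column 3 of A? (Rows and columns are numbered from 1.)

-1

The coefficient of a·c in Q is -2. For a symmetric A this equals A[1,3] + A[3,1] = 2·A[1,3].
So A[1,3] = -2/2 = -1.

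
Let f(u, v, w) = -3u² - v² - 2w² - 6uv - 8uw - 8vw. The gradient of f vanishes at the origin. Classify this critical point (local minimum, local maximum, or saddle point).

The Hessian at the origin is H = [[-6, -6, -8], [-6, -2, -8], [-8, -8, -4]].
An LDLᵀ factorisation of H has diagonal entries -6, 4, 20/3.
So there are 2 positive, 1 negative pivots.
H is indefinite, so the origin is a saddle point.

saddle point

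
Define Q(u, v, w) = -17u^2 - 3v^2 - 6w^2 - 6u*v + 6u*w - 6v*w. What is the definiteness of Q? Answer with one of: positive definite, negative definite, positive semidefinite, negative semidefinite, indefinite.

The symmetric matrix of Q is A = [[-17, -3, 3], [-3, -3, -3], [3, -3, -6]].
Leading principal minors: Δ_1 = -17, Δ_2 = 42, Δ_3 = -18.
The signs alternate starting with Δ_1 < 0, so by Sylvester's criterion Q is negative definite.

negative definite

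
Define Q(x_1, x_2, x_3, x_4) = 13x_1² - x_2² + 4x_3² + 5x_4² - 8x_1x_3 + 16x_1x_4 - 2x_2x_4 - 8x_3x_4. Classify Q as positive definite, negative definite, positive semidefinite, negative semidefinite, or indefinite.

indefinite

Write A = [[13, 0, -4, 8], [0, -1, 0, -1], [-4, 0, 4, -4], [8, -1, -4, 5]].
Congruent diagonalization of A (simultaneous row and column reduction) yields pivots 13, -1, 36/13, 2/9.
That gives 3 positive, 1 negative pivots.
Hence Q is indefinite.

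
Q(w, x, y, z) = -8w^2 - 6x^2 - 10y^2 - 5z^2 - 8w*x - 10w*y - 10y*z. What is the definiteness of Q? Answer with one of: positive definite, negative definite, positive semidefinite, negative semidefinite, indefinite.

negative definite

The symmetric matrix of Q is A = [[-8, -4, -5, 0], [-4, -6, 0, 0], [-5, 0, -10, -5], [0, 0, -5, -5]].
Leading principal minors: Δ_1 = -8, Δ_2 = 32, Δ_3 = -170, Δ_4 = 50.
The signs alternate starting with Δ_1 < 0, so by Sylvester's criterion Q is negative definite.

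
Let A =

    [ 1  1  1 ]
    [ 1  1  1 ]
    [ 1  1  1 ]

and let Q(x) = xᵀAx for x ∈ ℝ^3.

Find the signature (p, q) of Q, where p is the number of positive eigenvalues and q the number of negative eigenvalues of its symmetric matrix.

(1, 0)

Applying the same elementary operations to the rows and columns of A produces a congruent diagonal matrix with entries 1, 0, 0.
So there are 1 positive, 2 zero pivots.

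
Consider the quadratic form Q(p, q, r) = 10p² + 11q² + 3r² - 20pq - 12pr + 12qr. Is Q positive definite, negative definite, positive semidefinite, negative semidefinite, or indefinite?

indefinite

The symmetric matrix is A = [[10, -10, -6], [-10, 11, 6], [-6, 6, 3]].
Row-reducing A symmetrically gives the diagonal entries 10, 1, -3/5.
So there are 2 positive, 1 negative pivots.
Hence Q is indefinite.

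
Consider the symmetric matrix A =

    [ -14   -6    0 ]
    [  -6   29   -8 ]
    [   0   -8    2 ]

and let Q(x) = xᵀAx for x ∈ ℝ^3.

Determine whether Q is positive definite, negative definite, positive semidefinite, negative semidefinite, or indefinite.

Symmetric row and column elimination reduces A to a congruent diagonal form with pivots -14, 221/7, -6/221.
Counting signs: 1 positive, 2 negative.
Hence Q is indefinite.

indefinite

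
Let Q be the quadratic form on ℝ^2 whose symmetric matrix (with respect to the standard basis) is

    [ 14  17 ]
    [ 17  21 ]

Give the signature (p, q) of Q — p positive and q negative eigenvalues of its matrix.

An LDLᵀ factorisation of A has diagonal entries 14, 5/14.
That gives 2 positive pivots.

(2, 0)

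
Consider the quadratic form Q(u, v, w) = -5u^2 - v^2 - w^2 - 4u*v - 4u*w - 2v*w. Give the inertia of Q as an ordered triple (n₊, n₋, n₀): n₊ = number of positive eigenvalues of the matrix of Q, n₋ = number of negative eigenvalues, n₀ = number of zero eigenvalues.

The associated matrix is A = [[-5, -2, -2], [-2, -1, -1], [-2, -1, -1]].
Applying the same elementary operations to the rows and columns of A produces a congruent diagonal matrix with entries -5, -1/5, 0.
So there are 2 negative, 1 zero pivots.

(0, 2, 1)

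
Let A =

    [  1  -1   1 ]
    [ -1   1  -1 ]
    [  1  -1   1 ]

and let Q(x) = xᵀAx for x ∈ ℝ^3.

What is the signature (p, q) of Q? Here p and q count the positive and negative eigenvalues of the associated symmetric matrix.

(1, 0)

Symmetric row and column elimination reduces A to a congruent diagonal form with pivots 1, 0, 0.
So there are 1 positive, 2 zero pivots.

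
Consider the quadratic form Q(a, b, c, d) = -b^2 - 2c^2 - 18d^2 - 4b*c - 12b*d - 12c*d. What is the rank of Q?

2

The symmetric matrix is A = [[0, 0, 0, 0], [0, -1, -2, -6], [0, -2, -2, -6], [0, -6, -6, -18]].
Applying the same elementary operations to the rows and columns of A produces a congruent diagonal matrix with entries 0, -1, 2, 0.
That gives 1 positive, 1 negative, 2 zero pivots.
The rank is the number of nonzero pivots: 2.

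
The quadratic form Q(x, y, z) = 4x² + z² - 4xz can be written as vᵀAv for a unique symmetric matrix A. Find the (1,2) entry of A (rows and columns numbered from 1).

0

The coefficient of x·y in Q is 0. For a symmetric A this equals A[1,2] + A[2,1] = 2·A[1,2].
So A[1,2] = 0/2 = 0.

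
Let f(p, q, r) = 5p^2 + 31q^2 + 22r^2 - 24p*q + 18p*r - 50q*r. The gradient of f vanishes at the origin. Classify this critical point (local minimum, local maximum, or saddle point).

local minimum

The Hessian at the origin is H = [[10, -24, 18], [-24, 62, -50], [18, -50, 44]].
An LDLᵀ factorisation of H has diagonal entries 10, 22/5, 12/11.
That gives 3 positive pivots.
H is positive definite, so the origin is a strict local minimum.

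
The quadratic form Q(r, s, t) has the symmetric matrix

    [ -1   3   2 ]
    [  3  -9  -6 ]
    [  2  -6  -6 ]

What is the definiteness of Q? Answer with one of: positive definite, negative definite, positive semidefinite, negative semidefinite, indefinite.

Applying the same elementary operations to the rows and columns of A produces a congruent diagonal matrix with entries -1, 0, -2.
Counting signs: 2 negative, 1 zero.
Hence Q is negative semidefinite.

negative semidefinite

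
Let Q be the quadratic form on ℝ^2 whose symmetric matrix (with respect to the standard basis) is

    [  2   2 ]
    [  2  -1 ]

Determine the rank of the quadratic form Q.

An LDLᵀ factorisation of A has diagonal entries 2, -3.
Counting signs: 1 positive, 1 negative.
The rank is the number of nonzero pivots: 2.

2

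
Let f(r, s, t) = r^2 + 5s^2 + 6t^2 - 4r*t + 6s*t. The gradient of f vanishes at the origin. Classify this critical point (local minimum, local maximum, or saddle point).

local minimum

The Hessian at the origin is H = [[2, 0, -4], [0, 10, 6], [-4, 6, 12]].
Row-reducing H symmetrically gives the diagonal entries 2, 10, 2/5.
Counting signs: 3 positive.
H is positive definite, so the origin is a strict local minimum.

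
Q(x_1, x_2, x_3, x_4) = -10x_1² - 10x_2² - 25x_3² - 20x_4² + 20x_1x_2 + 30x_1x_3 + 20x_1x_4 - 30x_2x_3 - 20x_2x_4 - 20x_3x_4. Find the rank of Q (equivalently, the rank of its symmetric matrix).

The symmetric matrix is A = [[-10, 10, 15, 10], [10, -10, -15, -10], [15, -15, -25, -10], [10, -10, -10, -20]].
Row-reducing A symmetrically gives the diagonal entries -10, 0, -5/2, 0.
Counting signs: 2 negative, 2 zero.
The rank is the number of nonzero pivots: 2.

2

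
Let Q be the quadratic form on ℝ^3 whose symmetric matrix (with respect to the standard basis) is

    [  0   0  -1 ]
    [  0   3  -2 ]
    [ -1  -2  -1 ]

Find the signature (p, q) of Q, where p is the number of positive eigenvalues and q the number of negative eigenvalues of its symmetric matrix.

By Sylvester's law of inertia any congruent diagonalization of A has 2 positive, 1 negative and 0 zero entries.

(2, 1)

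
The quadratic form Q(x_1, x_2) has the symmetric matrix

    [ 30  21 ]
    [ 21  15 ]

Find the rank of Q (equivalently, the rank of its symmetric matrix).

2

Symmetric row and column elimination reduces A to a congruent diagonal form with pivots 30, 3/10.
Counting signs: 2 positive.
The rank is the number of nonzero pivots: 2.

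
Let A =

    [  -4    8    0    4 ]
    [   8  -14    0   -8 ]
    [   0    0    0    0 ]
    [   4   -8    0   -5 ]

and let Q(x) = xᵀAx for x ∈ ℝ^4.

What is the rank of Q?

3

Congruent diagonalization of A (simultaneous row and column reduction) yields pivots -4, 2, 0, -1.
So there are 1 positive, 2 negative, 1 zero pivots.
The rank is the number of nonzero pivots: 3.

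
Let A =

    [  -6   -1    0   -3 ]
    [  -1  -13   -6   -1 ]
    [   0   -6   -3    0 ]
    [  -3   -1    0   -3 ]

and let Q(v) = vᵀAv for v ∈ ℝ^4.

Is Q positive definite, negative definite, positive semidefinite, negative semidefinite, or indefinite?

negative definite

Leading principal minors: Δ_1 = -6, Δ_2 = 77, Δ_3 = -15, Δ_4 = 18.
The signs alternate starting with Δ_1 < 0, so by Sylvester's criterion Q is negative definite.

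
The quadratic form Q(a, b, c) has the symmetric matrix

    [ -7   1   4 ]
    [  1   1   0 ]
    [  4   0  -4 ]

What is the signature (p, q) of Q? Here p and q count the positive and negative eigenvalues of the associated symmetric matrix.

Row-reducing A symmetrically gives the diagonal entries -7, 8/7, -2.
That gives 1 positive, 2 negative pivots.

(1, 2)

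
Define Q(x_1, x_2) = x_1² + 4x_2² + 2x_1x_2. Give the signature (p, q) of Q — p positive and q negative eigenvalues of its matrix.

Write A = [[1, 1], [1, 4]].
Symmetric row and column elimination reduces A to a congruent diagonal form with pivots 1, 3.
Counting signs: 2 positive.

(2, 0)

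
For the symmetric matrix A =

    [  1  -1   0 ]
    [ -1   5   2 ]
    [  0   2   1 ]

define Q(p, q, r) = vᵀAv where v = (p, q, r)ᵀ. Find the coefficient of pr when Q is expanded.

The coefficient of pr is A[1,3] + A[3,1] = 2·0 = 0.

0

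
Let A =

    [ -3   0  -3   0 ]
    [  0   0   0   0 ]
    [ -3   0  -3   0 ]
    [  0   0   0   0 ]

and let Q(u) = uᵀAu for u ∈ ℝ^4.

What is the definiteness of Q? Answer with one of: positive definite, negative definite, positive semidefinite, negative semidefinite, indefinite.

negative semidefinite

Congruent diagonalization of A (simultaneous row and column reduction) yields pivots -3, 0, 0, 0.
So there are 1 negative, 3 zero pivots.
Hence Q is negative semidefinite.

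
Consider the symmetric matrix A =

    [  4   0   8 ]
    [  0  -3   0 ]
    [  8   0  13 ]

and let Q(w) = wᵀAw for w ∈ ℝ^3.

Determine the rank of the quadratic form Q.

3

An LDLᵀ factorisation of A has diagonal entries 4, -3, -3.
Counting signs: 1 positive, 2 negative.
The rank is the number of nonzero pivots: 3.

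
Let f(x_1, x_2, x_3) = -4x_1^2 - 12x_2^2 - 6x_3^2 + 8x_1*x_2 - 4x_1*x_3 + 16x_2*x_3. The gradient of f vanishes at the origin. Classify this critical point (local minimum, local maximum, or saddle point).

The Hessian at the origin is H = [[-8, 8, -4], [8, -24, 16], [-4, 16, -12]].
Symmetric row and column elimination reduces H to a congruent diagonal form with pivots -8, -16, -1.
That gives 3 negative pivots.
H is negative definite, so the origin is a strict local maximum.

local maximum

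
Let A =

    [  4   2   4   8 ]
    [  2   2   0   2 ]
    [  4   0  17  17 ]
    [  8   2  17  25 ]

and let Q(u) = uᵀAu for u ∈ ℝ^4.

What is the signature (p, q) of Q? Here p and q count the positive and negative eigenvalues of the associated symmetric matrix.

(4, 0)

An LDLᵀ factorisation of A has diagonal entries 4, 1, 9, 20/9.
That gives 4 positive pivots.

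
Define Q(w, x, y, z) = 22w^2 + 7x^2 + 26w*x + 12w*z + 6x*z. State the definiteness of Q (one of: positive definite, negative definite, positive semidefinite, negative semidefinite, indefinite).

indefinite

The symmetric matrix is A = [[22, 13, 0, 6], [13, 7, 0, 3], [0, 0, 0, 0], [6, 3, 0, 0]].
Applying the same elementary operations to the rows and columns of A produces a congruent diagonal matrix with entries 22, -15/22, 0, -6/5.
That gives 1 positive, 2 negative, 1 zero pivots.
Hence Q is indefinite.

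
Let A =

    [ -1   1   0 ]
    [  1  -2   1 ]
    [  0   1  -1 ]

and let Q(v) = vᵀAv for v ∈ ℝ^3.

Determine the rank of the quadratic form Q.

Row-reducing A symmetrically gives the diagonal entries -1, -1, 0.
That gives 2 negative, 1 zero pivots.
The rank is the number of nonzero pivots: 2.

2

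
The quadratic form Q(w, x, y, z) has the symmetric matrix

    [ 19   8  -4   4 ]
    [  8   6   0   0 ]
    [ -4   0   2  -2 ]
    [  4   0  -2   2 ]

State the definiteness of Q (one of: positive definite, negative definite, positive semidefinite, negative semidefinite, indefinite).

Applying the same elementary operations to the rows and columns of A produces a congruent diagonal matrix with entries 19, 50/19, 2/25, 0.
Counting signs: 3 positive, 1 zero.
Hence Q is positive semidefinite.

positive semidefinite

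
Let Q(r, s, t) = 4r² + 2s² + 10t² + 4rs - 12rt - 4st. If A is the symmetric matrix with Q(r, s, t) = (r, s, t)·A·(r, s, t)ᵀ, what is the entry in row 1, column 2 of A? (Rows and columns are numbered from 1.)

2

The coefficient of r·s in Q is 4. For a symmetric A this equals A[1,2] + A[2,1] = 2·A[1,2].
So A[1,2] = 4/2 = 2.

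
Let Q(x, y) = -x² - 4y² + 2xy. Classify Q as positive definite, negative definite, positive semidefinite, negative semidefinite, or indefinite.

The symmetric matrix of Q is A = [[-1, 1], [1, -4]].
Leading principal minors: Δ_1 = -1, Δ_2 = 3.
The signs alternate starting with Δ_1 < 0, so by Sylvester's criterion Q is negative definite.

negative definite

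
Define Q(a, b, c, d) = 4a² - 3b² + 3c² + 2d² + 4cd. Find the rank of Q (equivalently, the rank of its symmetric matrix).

The associated matrix is A = [[4, 0, 0, 0], [0, -3, 0, 0], [0, 0, 3, 2], [0, 0, 2, 2]].
Applying the same elementary operations to the rows and columns of A produces a congruent diagonal matrix with entries 4, -3, 3, 2/3.
Counting signs: 3 positive, 1 negative.
The rank is the number of nonzero pivots: 4.

4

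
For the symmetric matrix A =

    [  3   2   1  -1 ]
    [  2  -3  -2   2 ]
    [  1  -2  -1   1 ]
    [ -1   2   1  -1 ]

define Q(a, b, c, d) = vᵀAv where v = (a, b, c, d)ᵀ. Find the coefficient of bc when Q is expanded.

-4

The coefficient of bc is A[2,3] + A[3,2] = 2·(-2) = -4.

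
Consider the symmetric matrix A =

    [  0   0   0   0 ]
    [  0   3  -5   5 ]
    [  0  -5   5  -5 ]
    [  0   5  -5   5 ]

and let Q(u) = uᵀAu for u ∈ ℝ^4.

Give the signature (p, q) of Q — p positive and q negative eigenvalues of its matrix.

(1, 1)

Congruent diagonalization of A (simultaneous row and column reduction) yields pivots 0, 3, -10/3, 0.
Counting signs: 1 positive, 1 negative, 2 zero.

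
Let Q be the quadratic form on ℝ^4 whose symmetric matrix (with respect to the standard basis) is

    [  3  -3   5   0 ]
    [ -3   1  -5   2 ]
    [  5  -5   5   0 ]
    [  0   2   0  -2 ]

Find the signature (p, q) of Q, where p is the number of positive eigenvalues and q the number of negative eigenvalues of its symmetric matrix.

Symmetric row and column elimination reduces A to a congruent diagonal form with pivots 3, -2, -10/3, 0.
So there are 1 positive, 2 negative, 1 zero pivots.

(1, 2)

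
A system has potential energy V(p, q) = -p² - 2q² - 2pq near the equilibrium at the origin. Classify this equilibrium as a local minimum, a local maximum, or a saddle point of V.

local maximum

The Hessian at the origin is H = [[-2, -2], [-2, -4]].
det H = -2·-4 − (-2)² = 4 > 0 and H[1,1] = -2 < 0, so H is negative definite.
Therefore the origin is a local maximum.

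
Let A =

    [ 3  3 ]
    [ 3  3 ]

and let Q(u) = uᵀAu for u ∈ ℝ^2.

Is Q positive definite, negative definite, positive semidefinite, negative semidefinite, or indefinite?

For the 2×2 matrix [[3, 3], [3, 3]]: det = 3·3 − (3)² = 0, trace = 6.
det = 0 so one eigenvalue is zero; the form is semidefinite with the sign of the trace.

positive semidefinite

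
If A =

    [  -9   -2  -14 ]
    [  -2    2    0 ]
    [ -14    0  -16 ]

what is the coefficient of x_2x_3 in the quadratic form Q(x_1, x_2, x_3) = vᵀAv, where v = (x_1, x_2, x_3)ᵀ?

The coefficient of x_2x_3 is A[2,3] + A[3,2] = 2·0 = 0.

0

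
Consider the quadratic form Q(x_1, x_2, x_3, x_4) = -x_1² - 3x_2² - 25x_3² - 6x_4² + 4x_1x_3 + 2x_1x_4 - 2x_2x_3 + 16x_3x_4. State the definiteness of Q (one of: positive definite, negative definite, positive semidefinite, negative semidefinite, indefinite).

Write A = [[-1, 0, 2, 1], [0, -3, -1, 0], [2, -1, -25, 8], [1, 0, 8, -6]].
Symmetric row and column elimination reduces A to a congruent diagonal form with pivots -1, -3, -62/3, -5/31.
So there are 4 negative pivots.
Hence Q is negative definite.

negative definite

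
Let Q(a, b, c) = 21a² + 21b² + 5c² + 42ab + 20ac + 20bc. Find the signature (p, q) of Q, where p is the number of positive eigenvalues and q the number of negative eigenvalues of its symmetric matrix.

(2, 0)

The associated matrix is A = [[21, 21, 10], [21, 21, 10], [10, 10, 5]].
Applying the same elementary operations to the rows and columns of A produces a congruent diagonal matrix with entries 21, 0, 5/21.
So there are 2 positive, 1 zero pivots.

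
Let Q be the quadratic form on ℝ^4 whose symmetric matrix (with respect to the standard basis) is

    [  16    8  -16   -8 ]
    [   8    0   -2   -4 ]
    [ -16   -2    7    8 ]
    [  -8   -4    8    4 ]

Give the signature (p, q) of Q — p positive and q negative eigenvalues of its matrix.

(1, 1)

Symmetric row and column elimination reduces A to a congruent diagonal form with pivots 16, -4, 0, 0.
Counting signs: 1 positive, 1 negative, 2 zero.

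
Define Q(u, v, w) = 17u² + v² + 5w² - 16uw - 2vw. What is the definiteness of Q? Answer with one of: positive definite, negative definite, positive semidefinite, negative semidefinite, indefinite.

positive definite

The symmetric matrix of Q is A = [[17, 0, -8], [0, 1, -1], [-8, -1, 5]].
Leading principal minors: Δ_1 = 17, Δ_2 = 17, Δ_3 = 4.
All leading principal minors are positive, so by Sylvester's criterion Q is positive definite.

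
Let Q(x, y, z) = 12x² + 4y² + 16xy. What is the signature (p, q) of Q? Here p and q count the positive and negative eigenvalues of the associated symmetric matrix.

The associated matrix is A = [[12, 8, 0], [8, 4, 0], [0, 0, 0]].
Congruent diagonalization of A (simultaneous row and column reduction) yields pivots 12, -4/3, 0.
That gives 1 positive, 1 negative, 1 zero pivots.

(1, 1)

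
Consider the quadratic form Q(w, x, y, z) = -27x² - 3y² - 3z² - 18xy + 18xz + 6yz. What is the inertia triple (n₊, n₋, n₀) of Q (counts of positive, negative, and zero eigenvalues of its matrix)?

(0, 1, 3)

Write A = [[0, 0, 0, 0], [0, -27, -9, 9], [0, -9, -3, 3], [0, 9, 3, -3]].
Row-reducing A symmetrically gives the diagonal entries 0, -27, 0, 0.
That gives 1 negative, 3 zero pivots.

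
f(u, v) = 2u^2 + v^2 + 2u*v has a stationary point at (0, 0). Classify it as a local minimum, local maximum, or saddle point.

The Hessian at the origin is H = [[4, 2], [2, 2]].
det H = 4·2 − (2)² = 4 > 0 and H[1,1] = 4 > 0, so H is positive definite.
Therefore the origin is a local minimum.

local minimum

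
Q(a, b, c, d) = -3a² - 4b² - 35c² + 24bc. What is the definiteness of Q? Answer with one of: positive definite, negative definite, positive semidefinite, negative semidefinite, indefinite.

indefinite

The symmetric matrix is A = [[-3, 0, 0, 0], [0, -4, 12, 0], [0, 12, -35, 0], [0, 0, 0, 0]].
Congruent diagonalization of A (simultaneous row and column reduction) yields pivots -3, -4, 1, 0.
That gives 1 positive, 2 negative, 1 zero pivots.
Hence Q is indefinite.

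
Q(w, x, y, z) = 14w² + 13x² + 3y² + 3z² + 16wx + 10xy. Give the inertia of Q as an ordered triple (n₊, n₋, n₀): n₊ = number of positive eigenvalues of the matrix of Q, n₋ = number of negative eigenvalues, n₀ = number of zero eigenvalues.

(4, 0, 0)

The associated matrix is A = [[14, 8, 0, 0], [8, 13, 5, 0], [0, 5, 3, 0], [0, 0, 0, 3]].
Applying the same elementary operations to the rows and columns of A produces a congruent diagonal matrix with entries 14, 59/7, 2/59, 3.
That gives 4 positive pivots.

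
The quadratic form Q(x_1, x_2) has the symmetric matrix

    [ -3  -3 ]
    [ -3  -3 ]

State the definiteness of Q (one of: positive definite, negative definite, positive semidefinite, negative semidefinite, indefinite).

negative semidefinite

For the 2×2 matrix [[-3, -3], [-3, -3]]: det = -3·-3 − (-3)² = 0, trace = -6.
det = 0 so one eigenvalue is zero; the form is semidefinite with the sign of the trace.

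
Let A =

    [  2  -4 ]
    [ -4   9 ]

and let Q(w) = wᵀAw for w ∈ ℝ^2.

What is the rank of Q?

Symmetric row and column elimination reduces A to a congruent diagonal form with pivots 2, 1.
So there are 2 positive pivots.
The rank is the number of nonzero pivots: 2.

2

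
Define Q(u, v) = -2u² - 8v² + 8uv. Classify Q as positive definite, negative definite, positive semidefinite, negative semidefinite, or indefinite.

Write A = [[-2, 4], [4, -8]].
Symmetric row and column elimination reduces A to a congruent diagonal form with pivots -2, 0.
That gives 1 negative, 1 zero pivots.
Hence Q is negative semidefinite.

negative semidefinite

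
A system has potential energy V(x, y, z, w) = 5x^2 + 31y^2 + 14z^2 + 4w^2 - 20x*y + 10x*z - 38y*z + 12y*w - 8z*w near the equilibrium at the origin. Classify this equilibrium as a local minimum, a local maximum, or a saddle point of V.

local minimum

The Hessian at the origin is H = [[10, -20, 10, 0], [-20, 62, -38, 12], [10, -38, 28, -8], [0, 12, -8, 8]].
Applying the same elementary operations to the rows and columns of H produces a congruent diagonal matrix with entries 10, 22, 36/11, 4/9.
Counting signs: 4 positive.
H is positive definite, so the origin is a strict local minimum.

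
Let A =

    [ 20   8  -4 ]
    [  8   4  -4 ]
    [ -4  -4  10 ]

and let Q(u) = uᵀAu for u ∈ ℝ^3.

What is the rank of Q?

Row-reducing A symmetrically gives the diagonal entries 20, 4/5, 2.
Counting signs: 3 positive.
The rank is the number of nonzero pivots: 3.

3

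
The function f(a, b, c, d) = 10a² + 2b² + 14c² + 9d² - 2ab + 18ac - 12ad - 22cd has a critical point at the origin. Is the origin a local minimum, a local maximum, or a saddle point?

local minimum

The Hessian at the origin is H = [[20, -2, 18, -12], [-2, 4, 0, 0], [18, 0, 28, -22], [-12, 0, -22, 18]].
Row-reducing H symmetrically gives the diagonal entries 20, 19/5, 208/19, 5/52.
So there are 4 positive pivots.
H is positive definite, so the origin is a strict local minimum.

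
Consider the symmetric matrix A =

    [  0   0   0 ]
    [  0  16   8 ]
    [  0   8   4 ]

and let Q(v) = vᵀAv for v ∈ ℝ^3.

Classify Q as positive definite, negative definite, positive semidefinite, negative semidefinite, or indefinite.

positive semidefinite

Congruent diagonalization of A (simultaneous row and column reduction) yields pivots 0, 16, 0.
Counting signs: 1 positive, 2 zero.
Hence Q is positive semidefinite.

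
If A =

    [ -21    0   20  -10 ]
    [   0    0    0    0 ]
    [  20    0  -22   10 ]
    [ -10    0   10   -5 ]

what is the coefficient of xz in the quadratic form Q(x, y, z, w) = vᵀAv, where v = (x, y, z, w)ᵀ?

40

The coefficient of xz is A[1,3] + A[3,1] = 2·20 = 40.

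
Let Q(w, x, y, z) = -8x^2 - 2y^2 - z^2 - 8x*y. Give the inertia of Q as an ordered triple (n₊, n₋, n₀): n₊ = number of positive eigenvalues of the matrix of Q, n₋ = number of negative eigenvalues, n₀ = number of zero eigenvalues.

The symmetric matrix is A = [[0, 0, 0, 0], [0, -8, -4, 0], [0, -4, -2, 0], [0, 0, 0, -1]].
Applying the same elementary operations to the rows and columns of A produces a congruent diagonal matrix with entries 0, -8, 0, -1.
That gives 2 negative, 2 zero pivots.

(0, 2, 2)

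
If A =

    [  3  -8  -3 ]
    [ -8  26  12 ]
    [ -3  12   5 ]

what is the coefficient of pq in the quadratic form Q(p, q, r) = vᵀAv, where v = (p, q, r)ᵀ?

-16

The coefficient of pq is A[1,2] + A[2,1] = 2·(-8) = -16.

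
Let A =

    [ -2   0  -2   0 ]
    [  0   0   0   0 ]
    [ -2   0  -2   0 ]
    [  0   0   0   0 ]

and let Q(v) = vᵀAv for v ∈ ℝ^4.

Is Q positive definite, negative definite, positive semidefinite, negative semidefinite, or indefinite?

negative semidefinite

Applying the same elementary operations to the rows and columns of A produces a congruent diagonal matrix with entries -2, 0, 0, 0.
Counting signs: 1 negative, 3 zero.
Hence Q is negative semidefinite.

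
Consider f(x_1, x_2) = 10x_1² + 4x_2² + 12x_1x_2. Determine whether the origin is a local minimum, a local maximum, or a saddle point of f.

local minimum

The Hessian at the origin is H = [[20, 12], [12, 8]].
det H = 20·8 − (12)² = 16 > 0 and H[1,1] = 20 > 0, so H is positive definite.
Therefore the origin is a local minimum.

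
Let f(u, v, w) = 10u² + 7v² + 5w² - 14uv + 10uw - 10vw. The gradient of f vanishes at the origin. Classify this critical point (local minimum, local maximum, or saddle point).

The Hessian at the origin is H = [[20, -14, 10], [-14, 14, -10], [10, -10, 10]].
Row-reducing H symmetrically gives the diagonal entries 20, 21/5, 20/7.
So there are 3 positive pivots.
H is positive definite, so the origin is a strict local minimum.

local minimum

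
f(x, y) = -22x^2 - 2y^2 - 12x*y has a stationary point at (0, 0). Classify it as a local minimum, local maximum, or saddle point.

local maximum

The Hessian at the origin is H = [[-44, -12], [-12, -4]].
det H = -44·-4 − (-12)² = 32 > 0 and H[1,1] = -44 < 0, so H is negative definite.
Therefore the origin is a local maximum.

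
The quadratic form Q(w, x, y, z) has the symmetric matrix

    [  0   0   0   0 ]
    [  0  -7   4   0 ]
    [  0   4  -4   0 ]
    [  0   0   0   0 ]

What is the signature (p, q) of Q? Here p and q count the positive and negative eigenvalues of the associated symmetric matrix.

(0, 2)

Applying the same elementary operations to the rows and columns of A produces a congruent diagonal matrix with entries 0, -7, -12/7, 0.
Counting signs: 2 negative, 2 zero.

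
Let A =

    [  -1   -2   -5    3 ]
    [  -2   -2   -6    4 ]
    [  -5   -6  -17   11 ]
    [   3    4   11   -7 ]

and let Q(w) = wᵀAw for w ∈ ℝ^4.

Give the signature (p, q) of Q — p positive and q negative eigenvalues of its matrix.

Applying the same elementary operations to the rows and columns of A produces a congruent diagonal matrix with entries -1, 2, 0, 0.
Counting signs: 1 positive, 1 negative, 2 zero.

(1, 1)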